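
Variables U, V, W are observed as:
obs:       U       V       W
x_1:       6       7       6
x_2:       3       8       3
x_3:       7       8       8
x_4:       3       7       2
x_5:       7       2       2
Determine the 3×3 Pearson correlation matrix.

Step 1 — column means:
  mean(U) = (6 + 3 + 7 + 3 + 7) / 5 = 26/5 = 5.2
  mean(V) = (7 + 8 + 8 + 7 + 2) / 5 = 32/5 = 6.4
  mean(W) = (6 + 3 + 8 + 2 + 2) / 5 = 21/5 = 4.2

Step 2 — sample variances and covariances s[i,j] = (1/(n-1)) · Σ_k (x_{k,i} - mean_i) · (x_{k,j} - mean_j), with n-1 = 4:
  s[U,U] = ((0.8)·(0.8) + (-2.2)·(-2.2) + (1.8)·(1.8) + (-2.2)·(-2.2) + (1.8)·(1.8)) / 4 = 16.8/4 = 4.2
  s[U,V] = ((0.8)·(0.6) + (-2.2)·(1.6) + (1.8)·(1.6) + (-2.2)·(0.6) + (1.8)·(-4.4)) / 4 = -9.4/4 = -2.35
  s[U,W] = ((0.8)·(1.8) + (-2.2)·(-1.2) + (1.8)·(3.8) + (-2.2)·(-2.2) + (1.8)·(-2.2)) / 4 = 11.8/4 = 2.95
  s[V,V] = ((0.6)·(0.6) + (1.6)·(1.6) + (1.6)·(1.6) + (0.6)·(0.6) + (-4.4)·(-4.4)) / 4 = 25.2/4 = 6.3
  s[V,W] = ((0.6)·(1.8) + (1.6)·(-1.2) + (1.6)·(3.8) + (0.6)·(-2.2) + (-4.4)·(-2.2)) / 4 = 13.6/4 = 3.4
  s[W,W] = ((1.8)·(1.8) + (-1.2)·(-1.2) + (3.8)·(3.8) + (-2.2)·(-2.2) + (-2.2)·(-2.2)) / 4 = 28.8/4 = 7.2
  Sample standard deviations s_i = √(s[i,i]):
  s(U) = √(4.2) = 2.0494
  s(V) = √(6.3) = 2.51
  s(W) = √(7.2) = 2.6833

Step 3 — r_{ij} = s_{ij} / (s_i · s_j):
  r[U,U] = 1 (diagonal).
  r[U,V] = -2.35 / (2.0494 · 2.51) = -2.35 / 5.1439 = -0.4568
  r[U,W] = 2.95 / (2.0494 · 2.6833) = 2.95 / 5.4991 = 0.5365
  r[V,V] = 1 (diagonal).
  r[V,W] = 3.4 / (2.51 · 2.6833) = 3.4 / 6.735 = 0.5048
  r[W,W] = 1 (diagonal).

R is symmetric with unit diagonal. Assembling:

R = [[1, -0.4568, 0.5365],
 [-0.4568, 1, 0.5048],
 [0.5365, 0.5048, 1]]


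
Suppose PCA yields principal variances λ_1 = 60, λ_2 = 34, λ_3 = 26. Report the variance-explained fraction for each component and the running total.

Step 1 — total variance = trace(Sigma) = Σ λ_i = 60 + 34 + 26 = 120.

Step 2 — fraction explained by component i = λ_i / Σ λ:
  PC1: 60/120 = 0.5
  PC2: 34/120 = 0.2833
  PC3: 26/120 = 0.2167

Step 3 — cumulative fraction after k components = (λ_1 + ... + λ_k) / Σ λ:
  k = 1: 60/120 = 0.5
  k = 2: (60 + 34)/120 = 94/120 = 0.7833
  k = 3: (60 + 34 + 26)/120 = 120/120 = 1

Summary (fraction, with percent):

explained: PC1 0.5 (50%), PC2 0.2833 (28.33%), PC3 0.2167 (21.67%);  cumulative: 0.5, 0.7833, 1


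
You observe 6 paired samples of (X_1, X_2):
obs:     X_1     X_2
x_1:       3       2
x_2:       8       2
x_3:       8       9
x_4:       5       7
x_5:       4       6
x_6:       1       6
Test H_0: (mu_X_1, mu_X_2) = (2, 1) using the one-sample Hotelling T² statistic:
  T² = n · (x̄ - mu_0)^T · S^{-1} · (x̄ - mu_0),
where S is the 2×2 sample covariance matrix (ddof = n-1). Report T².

Step 1 — sample mean vector:
  mean(X_1) = (3 + 8 + 8 + 5 + 4 + 1) / 6 = 29/6 = 4.8333
  mean(X_2) = (2 + 2 + 9 + 7 + 6 + 6) / 6 = 32/6 = 5.3333
  x̄ = (4.8333, 5.3333),  deviation x̄ - mu_0 = (4.8333, 5.3333) - (2, 1) = (2.8333, 4.3333).

Step 2 — sample covariance matrix, S[i,j] = (1/(n-1)) · Σ_k (x_{k,i} - mean_i) · (x_{k,j} - mean_j), divisor n-1 = 5:
  S[X_1,X_1] = ((-1.8333)·(-1.8333) + (3.1667)·(3.1667) + (3.1667)·(3.1667) + (0.1667)·(0.1667) + (-0.8333)·(-0.8333) + (-3.8333)·(-3.8333)) / 5 = 38.8333/5 = 7.7667
  S[X_1,X_2] = ((-1.8333)·(-3.3333) + (3.1667)·(-3.3333) + (3.1667)·(3.6667) + (0.1667)·(1.6667) + (-0.8333)·(0.6667) + (-3.8333)·(0.6667)) / 5 = 4.3333/5 = 0.8667
  S[X_2,X_2] = ((-3.3333)·(-3.3333) + (-3.3333)·(-3.3333) + (3.6667)·(3.6667) + (1.6667)·(1.6667) + (0.6667)·(0.6667) + (0.6667)·(0.6667)) / 5 = 39.3333/5 = 7.8667
  S = [[7.7667, 0.8667],
 [0.8667, 7.8667]].

Step 3 — invert S. det(S) = 7.7667·7.8667 - (0.8667)² = 60.3467.
  S^{-1} = (1/det) · [[d, -b], [-b, a]] = [[0.1304, -0.0144],
 [-0.0144, 0.1287]].

Step 4 — quadratic form (x̄ - mu_0)^T · S^{-1} · (x̄ - mu_0):
  S^{-1} · (x̄ - mu_0) = (0.3071, 0.517),
  (x̄ - mu_0)^T · [...] = (2.8333)·(0.3071) + (4.3333)·(0.517) = 3.1105.

Step 5 — scale by n: T² = 6 · 3.1105 = 18.6633.

T² ≈ 18.6633


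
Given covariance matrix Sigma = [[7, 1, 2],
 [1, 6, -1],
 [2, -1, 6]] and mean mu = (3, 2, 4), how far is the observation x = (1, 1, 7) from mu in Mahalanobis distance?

Step 1 — centre the observation: (x - mu) = (-2, -1, 3).

Step 2 — invert Sigma (cofactor / det for 3×3, or solve directly):
  Sigma^{-1} = [[0.1659, -0.0379, -0.0616],
 [-0.0379, 0.1801, 0.0427],
 [-0.0616, 0.0427, 0.1943]].

Step 3 — form the quadratic (x - mu)^T · Sigma^{-1} · (x - mu):
  Sigma^{-1} · (x - mu) = (-0.4787, 0.0237, 0.6635).
  (x - mu)^T · [Sigma^{-1} · (x - mu)] = (-2)·(-0.4787) + (-1)·(0.0237) + (3)·(0.6635) = 2.9242.

Step 4 — take square root: d = √(2.9242) ≈ 1.71.

d(x, mu) = √(2.9242) ≈ 1.71


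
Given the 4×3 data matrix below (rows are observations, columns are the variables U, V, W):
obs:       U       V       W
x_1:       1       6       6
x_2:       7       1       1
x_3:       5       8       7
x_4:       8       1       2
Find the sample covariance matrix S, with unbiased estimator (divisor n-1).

Step 1 — column means:
  mean(U) = (1 + 7 + 5 + 8) / 4 = 21/4 = 5.25
  mean(V) = (6 + 1 + 8 + 1) / 4 = 16/4 = 4
  mean(W) = (6 + 1 + 7 + 2) / 4 = 16/4 = 4

Step 2 — sample covariance S[i,j] = (1/(n-1)) · Σ_k (x_{k,i} - mean_i) · (x_{k,j} - mean_j), with n-1 = 3.
  S[U,U] = ((-4.25)·(-4.25) + (1.75)·(1.75) + (-0.25)·(-0.25) + (2.75)·(2.75)) / 3 = 28.75/3 = 9.5833
  S[U,V] = ((-4.25)·(2) + (1.75)·(-3) + (-0.25)·(4) + (2.75)·(-3)) / 3 = -23/3 = -7.6667
  S[U,W] = ((-4.25)·(2) + (1.75)·(-3) + (-0.25)·(3) + (2.75)·(-2)) / 3 = -20/3 = -6.6667
  S[V,V] = ((2)·(2) + (-3)·(-3) + (4)·(4) + (-3)·(-3)) / 3 = 38/3 = 12.6667
  S[V,W] = ((2)·(2) + (-3)·(-3) + (4)·(3) + (-3)·(-2)) / 3 = 31/3 = 10.3333
  S[W,W] = ((2)·(2) + (-3)·(-3) + (3)·(3) + (-2)·(-2)) / 3 = 26/3 = 8.6667

S is symmetric (S[j,i] = S[i,j]). Assembling:

S = [[9.5833, -7.6667, -6.6667],
 [-7.6667, 12.6667, 10.3333],
 [-6.6667, 10.3333, 8.6667]]


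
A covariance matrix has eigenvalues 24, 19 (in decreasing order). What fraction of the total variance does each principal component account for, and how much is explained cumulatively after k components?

Step 1 — total variance = trace(Sigma) = Σ λ_i = 24 + 19 = 43.

Step 2 — fraction explained by component i = λ_i / Σ λ:
  PC1: 24/43 = 0.5581
  PC2: 19/43 = 0.4419

Step 3 — cumulative fraction after k components = (λ_1 + ... + λ_k) / Σ λ:
  k = 1: 24/43 = 0.5581
  k = 2: (24 + 19)/43 = 43/43 = 1

Summary (fraction, with percent):

explained: PC1 0.5581 (55.81%), PC2 0.4419 (44.19%);  cumulative: 0.5581, 1


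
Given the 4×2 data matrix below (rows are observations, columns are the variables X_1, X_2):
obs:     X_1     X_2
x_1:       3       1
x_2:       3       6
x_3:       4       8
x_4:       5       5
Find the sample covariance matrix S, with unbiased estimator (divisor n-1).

Step 1 — column means:
  mean(X_1) = (3 + 3 + 4 + 5) / 4 = 15/4 = 3.75
  mean(X_2) = (1 + 6 + 8 + 5) / 4 = 20/4 = 5

Step 2 — sample covariance S[i,j] = (1/(n-1)) · Σ_k (x_{k,i} - mean_i) · (x_{k,j} - mean_j), with n-1 = 3.
  S[X_1,X_1] = ((-0.75)·(-0.75) + (-0.75)·(-0.75) + (0.25)·(0.25) + (1.25)·(1.25)) / 3 = 2.75/3 = 0.9167
  S[X_1,X_2] = ((-0.75)·(-4) + (-0.75)·(1) + (0.25)·(3) + (1.25)·(0)) / 3 = 3/3 = 1
  S[X_2,X_2] = ((-4)·(-4) + (1)·(1) + (3)·(3) + (0)·(0)) / 3 = 26/3 = 8.6667

S is symmetric (S[j,i] = S[i,j]). Assembling:

S = [[0.9167, 1],
 [1, 8.6667]]


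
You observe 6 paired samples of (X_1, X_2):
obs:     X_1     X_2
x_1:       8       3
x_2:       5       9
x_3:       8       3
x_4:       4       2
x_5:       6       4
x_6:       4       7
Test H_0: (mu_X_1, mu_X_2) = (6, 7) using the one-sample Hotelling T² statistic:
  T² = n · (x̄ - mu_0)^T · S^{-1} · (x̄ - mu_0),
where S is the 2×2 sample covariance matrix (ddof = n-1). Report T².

Step 1 — sample mean vector:
  mean(X_1) = (8 + 5 + 8 + 4 + 6 + 4) / 6 = 35/6 = 5.8333
  mean(X_2) = (3 + 9 + 3 + 2 + 4 + 7) / 6 = 28/6 = 4.6667
  x̄ = (5.8333, 4.6667),  deviation x̄ - mu_0 = (5.8333, 4.6667) - (6, 7) = (-0.1667, -2.3333).

Step 2 — sample covariance matrix, S[i,j] = (1/(n-1)) · Σ_k (x_{k,i} - mean_i) · (x_{k,j} - mean_j), divisor n-1 = 5:
  S[X_1,X_1] = ((2.1667)·(2.1667) + (-0.8333)·(-0.8333) + (2.1667)·(2.1667) + (-1.8333)·(-1.8333) + (0.1667)·(0.1667) + (-1.8333)·(-1.8333)) / 5 = 16.8333/5 = 3.3667
  S[X_1,X_2] = ((2.1667)·(-1.6667) + (-0.8333)·(4.3333) + (2.1667)·(-1.6667) + (-1.8333)·(-2.6667) + (0.1667)·(-0.6667) + (-1.8333)·(2.3333)) / 5 = -10.3333/5 = -2.0667
  S[X_2,X_2] = ((-1.6667)·(-1.6667) + (4.3333)·(4.3333) + (-1.6667)·(-1.6667) + (-2.6667)·(-2.6667) + (-0.6667)·(-0.6667) + (2.3333)·(2.3333)) / 5 = 37.3333/5 = 7.4667
  S = [[3.3667, -2.0667],
 [-2.0667, 7.4667]].

Step 3 — invert S. det(S) = 3.3667·7.4667 - (-2.0667)² = 20.8667.
  S^{-1} = (1/det) · [[d, -b], [-b, a]] = [[0.3578, 0.099],
 [0.099, 0.1613]].

Step 4 — quadratic form (x̄ - mu_0)^T · S^{-1} · (x̄ - mu_0):
  S^{-1} · (x̄ - mu_0) = (-0.2907, -0.393),
  (x̄ - mu_0)^T · [...] = (-0.1667)·(-0.2907) + (-2.3333)·(-0.393) = 0.9654.

Step 5 — scale by n: T² = 6 · 0.9654 = 5.7923.

T² ≈ 5.7923


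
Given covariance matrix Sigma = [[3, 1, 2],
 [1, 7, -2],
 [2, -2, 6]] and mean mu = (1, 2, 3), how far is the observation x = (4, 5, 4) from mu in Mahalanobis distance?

Step 1 — centre the observation: (x - mu) = (3, 3, 1).

Step 2 — invert Sigma (cofactor / det for 3×3, or solve directly):
  Sigma^{-1} = [[0.5278, -0.1389, -0.2222],
 [-0.1389, 0.1944, 0.1111],
 [-0.2222, 0.1111, 0.2778]].

Step 3 — form the quadratic (x - mu)^T · Sigma^{-1} · (x - mu):
  Sigma^{-1} · (x - mu) = (0.9444, 0.2778, -0.0556).
  (x - mu)^T · [Sigma^{-1} · (x - mu)] = (3)·(0.9444) + (3)·(0.2778) + (1)·(-0.0556) = 3.6111.

Step 4 — take square root: d = √(3.6111) ≈ 1.9003.

d(x, mu) = √(3.6111) ≈ 1.9003


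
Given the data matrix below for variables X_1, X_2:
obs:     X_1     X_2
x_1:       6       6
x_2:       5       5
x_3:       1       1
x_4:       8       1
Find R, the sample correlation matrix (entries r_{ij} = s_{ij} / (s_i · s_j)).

Step 1 — column means:
  mean(X_1) = (6 + 5 + 1 + 8) / 4 = 20/4 = 5
  mean(X_2) = (6 + 5 + 1 + 1) / 4 = 13/4 = 3.25

Step 2 — sample variances and covariances s[i,j] = (1/(n-1)) · Σ_k (x_{k,i} - mean_i) · (x_{k,j} - mean_j), with n-1 = 3:
  s[X_1,X_1] = ((1)·(1) + (0)·(0) + (-4)·(-4) + (3)·(3)) / 3 = 26/3 = 8.6667
  s[X_1,X_2] = ((1)·(2.75) + (0)·(1.75) + (-4)·(-2.25) + (3)·(-2.25)) / 3 = 5/3 = 1.6667
  s[X_2,X_2] = ((2.75)·(2.75) + (1.75)·(1.75) + (-2.25)·(-2.25) + (-2.25)·(-2.25)) / 3 = 20.75/3 = 6.9167
  Sample standard deviations s_i = √(s[i,i]):
  s(X_1) = √(8.6667) = 2.9439
  s(X_2) = √(6.9167) = 2.63

Step 3 — r_{ij} = s_{ij} / (s_i · s_j):
  r[X_1,X_1] = 1 (diagonal).
  r[X_1,X_2] = 1.6667 / (2.9439 · 2.63) = 1.6667 / 7.7424 = 0.2153
  r[X_2,X_2] = 1 (diagonal).

R is symmetric with unit diagonal. Assembling:

R = [[1, 0.2153],
 [0.2153, 1]]


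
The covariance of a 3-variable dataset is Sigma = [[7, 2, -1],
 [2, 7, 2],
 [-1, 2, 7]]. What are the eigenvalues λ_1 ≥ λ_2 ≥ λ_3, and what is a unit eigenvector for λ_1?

Step 1 — characteristic polynomial p(λ) = det(λI - Sigma) = λ³ - tr·λ² + c_1·λ - det, where tr = trace, c_1 = sum of the principal 2×2 minors, det = det(Sigma):
  tr = 7 + 7 + 7 = 21,
  c_1 = (7·7 - (2)²) + (7·7 - (-1)²) + (7·7 - (2)²) = 45 + 48 + 45 = 138,
  det = 7·(7·7 - (2)²) - (2)·((2)·7 - (2)·(-1)) + (-1)·((2)·(2) - 7·(-1)) = 7·(45) - (2)·(16) + (-1)·(11) = 272.
  So p(λ) = λ³ - 21λ² + 138λ - 272.
Step 2 — look for an integer root (rational root theorem: any rational root is an integer divisor of 272). Testing λ = 8:
  p(8) = 512 - 1344 + 1104 - 272 = 0  ✓
  Dividing out (λ - 8): p(λ) = (λ - 8)(λ² - 13λ + 34).
Step 3 — remaining eigenvalues from the quadratic λ² - 13λ + 34 = 0:
  Δ = 13² - 4·34 = 169 - 136 = 33,  λ = (13 ± √33)/2 = (13 ± 5.7446)/2 ≈ 9.3723 or 3.6277.
  Sorted: λ_1 = 9.3723,  λ_2 = 8,  λ_3 = 3.6277  (check: sum = 21 = tr ✓).

Step 4 — unit eigenvector for λ_1 ≈ 9.3723: v spans the null space of (Sigma - λ_1 I), whose rows are
  r_1 = (-2.3723, 2, -1),  r_2 = (2, -2.3723, 2),  r_3 = (-1, 2, -2.3723).
  v is orthogonal to every row, so take v ∝ r_1 × r_2 = ((2)·(2) - (-1)·(-2.3723), (-1)·(2) - (-2.3723)·(2), (-2.3723)·(-2.3723) - (2)·(2)) ≈ (1.6277, 2.7446, 1.6277).
  Let u = (1.6277, 2.7446, 1.6277).
  ||u|| = √((1.6277)² + (2.7446)² + (1.6277)²) = √(12.8316) ≈ 3.5821,  v_1 = u/||u|| ≈ (0.4544, 0.7662, 0.4544) (||v_1|| = 1).

λ_1 = 9.3723,  λ_2 = 8,  λ_3 = 3.6277;  v_1 ≈ (0.4544, 0.7662, 0.4544)


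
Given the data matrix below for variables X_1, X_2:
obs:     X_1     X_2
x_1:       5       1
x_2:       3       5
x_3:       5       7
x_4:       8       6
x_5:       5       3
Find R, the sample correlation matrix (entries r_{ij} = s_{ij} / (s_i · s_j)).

Step 1 — column means:
  mean(X_1) = (5 + 3 + 5 + 8 + 5) / 5 = 26/5 = 5.2
  mean(X_2) = (1 + 5 + 7 + 6 + 3) / 5 = 22/5 = 4.4

Step 2 — sample variances and covariances s[i,j] = (1/(n-1)) · Σ_k (x_{k,i} - mean_i) · (x_{k,j} - mean_j), with n-1 = 4:
  s[X_1,X_1] = ((-0.2)·(-0.2) + (-2.2)·(-2.2) + (-0.2)·(-0.2) + (2.8)·(2.8) + (-0.2)·(-0.2)) / 4 = 12.8/4 = 3.2
  s[X_1,X_2] = ((-0.2)·(-3.4) + (-2.2)·(0.6) + (-0.2)·(2.6) + (2.8)·(1.6) + (-0.2)·(-1.4)) / 4 = 3.6/4 = 0.9
  s[X_2,X_2] = ((-3.4)·(-3.4) + (0.6)·(0.6) + (2.6)·(2.6) + (1.6)·(1.6) + (-1.4)·(-1.4)) / 4 = 23.2/4 = 5.8
  Sample standard deviations s_i = √(s[i,i]):
  s(X_1) = √(3.2) = 1.7889
  s(X_2) = √(5.8) = 2.4083

Step 3 — r_{ij} = s_{ij} / (s_i · s_j):
  r[X_1,X_1] = 1 (diagonal).
  r[X_1,X_2] = 0.9 / (1.7889 · 2.4083) = 0.9 / 4.3081 = 0.2089
  r[X_2,X_2] = 1 (diagonal).

R is symmetric with unit diagonal. Assembling:

R = [[1, 0.2089],
 [0.2089, 1]]


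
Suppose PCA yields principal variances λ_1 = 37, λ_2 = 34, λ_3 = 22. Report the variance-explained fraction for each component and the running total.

Step 1 — total variance = trace(Sigma) = Σ λ_i = 37 + 34 + 22 = 93.

Step 2 — fraction explained by component i = λ_i / Σ λ:
  PC1: 37/93 = 0.3978
  PC2: 34/93 = 0.3656
  PC3: 22/93 = 0.2366

Step 3 — cumulative fraction after k components = (λ_1 + ... + λ_k) / Σ λ:
  k = 1: 37/93 = 0.3978
  k = 2: (37 + 34)/93 = 71/93 = 0.7634
  k = 3: (37 + 34 + 22)/93 = 93/93 = 1

Summary (fraction, with percent):

explained: PC1 0.3978 (39.78%), PC2 0.3656 (36.56%), PC3 0.2366 (23.66%);  cumulative: 0.3978, 0.7634, 1


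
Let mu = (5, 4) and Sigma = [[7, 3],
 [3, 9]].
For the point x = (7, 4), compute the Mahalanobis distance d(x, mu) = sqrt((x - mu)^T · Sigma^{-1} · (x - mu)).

Step 1 — centre the observation: (x - mu) = (2, 0).

Step 2 — invert Sigma. det(Sigma) = 7·9 - (3)² = 54.
  Sigma^{-1} = (1/det) · [[d, -b], [-b, a]] = [[0.1667, -0.0556],
 [-0.0556, 0.1296]].

Step 3 — form the quadratic (x - mu)^T · Sigma^{-1} · (x - mu):
  Sigma^{-1} · (x - mu) = (0.3333, -0.1111).
  (x - mu)^T · [Sigma^{-1} · (x - mu)] = (2)·(0.3333) + (0)·(-0.1111) = 0.6667.

Step 4 — take square root: d = √(0.6667) ≈ 0.8165.

d(x, mu) = √(0.6667) ≈ 0.8165


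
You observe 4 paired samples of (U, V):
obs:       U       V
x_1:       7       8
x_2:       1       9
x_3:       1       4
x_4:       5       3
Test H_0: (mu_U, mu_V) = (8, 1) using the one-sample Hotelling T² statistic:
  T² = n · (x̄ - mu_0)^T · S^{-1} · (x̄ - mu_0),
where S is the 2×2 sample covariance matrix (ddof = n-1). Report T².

Step 1 — sample mean vector:
  mean(U) = (7 + 1 + 1 + 5) / 4 = 14/4 = 3.5
  mean(V) = (8 + 9 + 4 + 3) / 4 = 24/4 = 6
  x̄ = (3.5, 6),  deviation x̄ - mu_0 = (3.5, 6) - (8, 1) = (-4.5, 5).

Step 2 — sample covariance matrix, S[i,j] = (1/(n-1)) · Σ_k (x_{k,i} - mean_i) · (x_{k,j} - mean_j), divisor n-1 = 3:
  S[U,U] = ((3.5)·(3.5) + (-2.5)·(-2.5) + (-2.5)·(-2.5) + (1.5)·(1.5)) / 3 = 27/3 = 9
  S[U,V] = ((3.5)·(2) + (-2.5)·(3) + (-2.5)·(-2) + (1.5)·(-3)) / 3 = 0/3 = 0
  S[V,V] = ((2)·(2) + (3)·(3) + (-2)·(-2) + (-3)·(-3)) / 3 = 26/3 = 8.6667
  S = [[9, 0],
 [0, 8.6667]].

Step 3 — invert S. det(S) = 9·8.6667 - (0)² = 78.
  S^{-1} = (1/det) · [[d, -b], [-b, a]] = [[0.1111, 0],
 [0, 0.1154]].

Step 4 — quadratic form (x̄ - mu_0)^T · S^{-1} · (x̄ - mu_0):
  S^{-1} · (x̄ - mu_0) = (-0.5, 0.5769),
  (x̄ - mu_0)^T · [...] = (-4.5)·(-0.5) + (5)·(0.5769) = 5.1346.

Step 5 — scale by n: T² = 4 · 5.1346 = 20.5385.

T² ≈ 20.5385


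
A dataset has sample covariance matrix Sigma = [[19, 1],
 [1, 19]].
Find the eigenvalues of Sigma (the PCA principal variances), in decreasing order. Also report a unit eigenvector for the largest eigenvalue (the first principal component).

Step 1 — characteristic polynomial of 2×2 Sigma:
  det(Sigma - λI) = λ² - trace · λ + det = 0.
  trace = 19 + 19 = 38, det = 19·19 - (1)² = 360.
Step 2 — discriminant:
  Δ = trace² - 4·det = 1444 - 1440 = 4.
Step 3 — eigenvalues:
  λ = (trace ± √Δ)/2 = (38 ± 2)/2,
  λ_1 = 20,  λ_2 = 18.

Step 4 — unit eigenvector for λ_1: solve (Sigma - λ_1 I)v = 0. First row:
  (19 - 20)·v_x + (1)·v_y = 0, i.e. (-1)·v_x + (1)·v_y = 0,
  so v ∝ (b, λ_1 - a) = (1, 1) = u.
  ||u|| = √((1)² + (1)²) = √(2) ≈ 1.4142,
  v_1 = u/||u|| ≈ (0.7071, 0.7071) (||v_1|| = 1).

λ_1 = 20,  λ_2 = 18;  v_1 ≈ (0.7071, 0.7071)


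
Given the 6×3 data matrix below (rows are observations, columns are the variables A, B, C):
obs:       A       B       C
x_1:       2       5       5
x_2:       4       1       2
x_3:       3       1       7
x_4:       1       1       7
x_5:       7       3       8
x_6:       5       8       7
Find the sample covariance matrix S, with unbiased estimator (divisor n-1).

Step 1 — column means:
  mean(A) = (2 + 4 + 3 + 1 + 7 + 5) / 6 = 22/6 = 3.6667
  mean(B) = (5 + 1 + 1 + 1 + 3 + 8) / 6 = 19/6 = 3.1667
  mean(C) = (5 + 2 + 7 + 7 + 8 + 7) / 6 = 36/6 = 6

Step 2 — sample covariance S[i,j] = (1/(n-1)) · Σ_k (x_{k,i} - mean_i) · (x_{k,j} - mean_j), with n-1 = 5.
  S[A,A] = ((-1.6667)·(-1.6667) + (0.3333)·(0.3333) + (-0.6667)·(-0.6667) + (-2.6667)·(-2.6667) + (3.3333)·(3.3333) + (1.3333)·(1.3333)) / 5 = 23.3333/5 = 4.6667
  S[A,B] = ((-1.6667)·(1.8333) + (0.3333)·(-2.1667) + (-0.6667)·(-2.1667) + (-2.6667)·(-2.1667) + (3.3333)·(-0.1667) + (1.3333)·(4.8333)) / 5 = 9.3333/5 = 1.8667
  S[A,C] = ((-1.6667)·(-1) + (0.3333)·(-4) + (-0.6667)·(1) + (-2.6667)·(1) + (3.3333)·(2) + (1.3333)·(1)) / 5 = 5/5 = 1
  S[B,B] = ((1.8333)·(1.8333) + (-2.1667)·(-2.1667) + (-2.1667)·(-2.1667) + (-2.1667)·(-2.1667) + (-0.1667)·(-0.1667) + (4.8333)·(4.8333)) / 5 = 40.8333/5 = 8.1667
  S[B,C] = ((1.8333)·(-1) + (-2.1667)·(-4) + (-2.1667)·(1) + (-2.1667)·(1) + (-0.1667)·(2) + (4.8333)·(1)) / 5 = 7/5 = 1.4
  S[C,C] = ((-1)·(-1) + (-4)·(-4) + (1)·(1) + (1)·(1) + (2)·(2) + (1)·(1)) / 5 = 24/5 = 4.8

S is symmetric (S[j,i] = S[i,j]). Assembling:

S = [[4.6667, 1.8667, 1],
 [1.8667, 8.1667, 1.4],
 [1, 1.4, 4.8]]


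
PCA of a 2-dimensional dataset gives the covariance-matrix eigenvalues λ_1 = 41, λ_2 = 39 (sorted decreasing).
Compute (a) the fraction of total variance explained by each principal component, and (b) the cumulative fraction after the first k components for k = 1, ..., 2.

Step 1 — total variance = trace(Sigma) = Σ λ_i = 41 + 39 = 80.

Step 2 — fraction explained by component i = λ_i / Σ λ:
  PC1: 41/80 = 0.5125
  PC2: 39/80 = 0.4875

Step 3 — cumulative fraction after k components = (λ_1 + ... + λ_k) / Σ λ:
  k = 1: 41/80 = 0.5125
  k = 2: (41 + 39)/80 = 80/80 = 1

Summary (fraction, with percent):

explained: PC1 0.5125 (51.25%), PC2 0.4875 (48.75%);  cumulative: 0.5125, 1


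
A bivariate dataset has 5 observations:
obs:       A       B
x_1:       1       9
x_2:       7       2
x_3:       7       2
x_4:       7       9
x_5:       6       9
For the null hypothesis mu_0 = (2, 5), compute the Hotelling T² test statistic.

Step 1 — sample mean vector:
  mean(A) = (1 + 7 + 7 + 7 + 6) / 5 = 28/5 = 5.6
  mean(B) = (9 + 2 + 2 + 9 + 9) / 5 = 31/5 = 6.2
  x̄ = (5.6, 6.2),  deviation x̄ - mu_0 = (5.6, 6.2) - (2, 5) = (3.6, 1.2).

Step 2 — sample covariance matrix, S[i,j] = (1/(n-1)) · Σ_k (x_{k,i} - mean_i) · (x_{k,j} - mean_j), divisor n-1 = 4:
  S[A,A] = ((-4.6)·(-4.6) + (1.4)·(1.4) + (1.4)·(1.4) + (1.4)·(1.4) + (0.4)·(0.4)) / 4 = 27.2/4 = 6.8
  S[A,B] = ((-4.6)·(2.8) + (1.4)·(-4.2) + (1.4)·(-4.2) + (1.4)·(2.8) + (0.4)·(2.8)) / 4 = -19.6/4 = -4.9
  S[B,B] = ((2.8)·(2.8) + (-4.2)·(-4.2) + (-4.2)·(-4.2) + (2.8)·(2.8) + (2.8)·(2.8)) / 4 = 58.8/4 = 14.7
  S = [[6.8, -4.9],
 [-4.9, 14.7]].

Step 3 — invert S. det(S) = 6.8·14.7 - (-4.9)² = 75.95.
  S^{-1} = (1/det) · [[d, -b], [-b, a]] = [[0.1935, 0.0645],
 [0.0645, 0.0895]].

Step 4 — quadratic form (x̄ - mu_0)^T · S^{-1} · (x̄ - mu_0):
  S^{-1} · (x̄ - mu_0) = (0.7742, 0.3397),
  (x̄ - mu_0)^T · [...] = (3.6)·(0.7742) + (1.2)·(0.3397) = 3.1947.

Step 5 — scale by n: T² = 5 · 3.1947 = 15.9737.

T² ≈ 15.9737


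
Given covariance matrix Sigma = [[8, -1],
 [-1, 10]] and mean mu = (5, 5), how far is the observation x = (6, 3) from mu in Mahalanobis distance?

Step 1 — centre the observation: (x - mu) = (1, -2).

Step 2 — invert Sigma. det(Sigma) = 8·10 - (-1)² = 79.
  Sigma^{-1} = (1/det) · [[d, -b], [-b, a]] = [[0.1266, 0.0127],
 [0.0127, 0.1013]].

Step 3 — form the quadratic (x - mu)^T · Sigma^{-1} · (x - mu):
  Sigma^{-1} · (x - mu) = (0.1013, -0.1899).
  (x - mu)^T · [Sigma^{-1} · (x - mu)] = (1)·(0.1013) + (-2)·(-0.1899) = 0.481.

Step 4 — take square root: d = √(0.481) ≈ 0.6936.

d(x, mu) = √(0.481) ≈ 0.6936


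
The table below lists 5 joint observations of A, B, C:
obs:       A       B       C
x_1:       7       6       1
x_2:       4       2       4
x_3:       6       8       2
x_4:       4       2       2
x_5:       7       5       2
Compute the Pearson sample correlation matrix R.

Step 1 — column means:
  mean(A) = (7 + 4 + 6 + 4 + 7) / 5 = 28/5 = 5.6
  mean(B) = (6 + 2 + 8 + 2 + 5) / 5 = 23/5 = 4.6
  mean(C) = (1 + 4 + 2 + 2 + 2) / 5 = 11/5 = 2.2

Step 2 — sample variances and covariances s[i,j] = (1/(n-1)) · Σ_k (x_{k,i} - mean_i) · (x_{k,j} - mean_j), with n-1 = 4:
  s[A,A] = ((1.4)·(1.4) + (-1.6)·(-1.6) + (0.4)·(0.4) + (-1.6)·(-1.6) + (1.4)·(1.4)) / 4 = 9.2/4 = 2.3
  s[A,B] = ((1.4)·(1.4) + (-1.6)·(-2.6) + (0.4)·(3.4) + (-1.6)·(-2.6) + (1.4)·(0.4)) / 4 = 12.2/4 = 3.05
  s[A,C] = ((1.4)·(-1.2) + (-1.6)·(1.8) + (0.4)·(-0.2) + (-1.6)·(-0.2) + (1.4)·(-0.2)) / 4 = -4.6/4 = -1.15
  s[B,B] = ((1.4)·(1.4) + (-2.6)·(-2.6) + (3.4)·(3.4) + (-2.6)·(-2.6) + (0.4)·(0.4)) / 4 = 27.2/4 = 6.8
  s[B,C] = ((1.4)·(-1.2) + (-2.6)·(1.8) + (3.4)·(-0.2) + (-2.6)·(-0.2) + (0.4)·(-0.2)) / 4 = -6.6/4 = -1.65
  s[C,C] = ((-1.2)·(-1.2) + (1.8)·(1.8) + (-0.2)·(-0.2) + (-0.2)·(-0.2) + (-0.2)·(-0.2)) / 4 = 4.8/4 = 1.2
  Sample standard deviations s_i = √(s[i,i]):
  s(A) = √(2.3) = 1.5166
  s(B) = √(6.8) = 2.6077
  s(C) = √(1.2) = 1.0954

Step 3 — r_{ij} = s_{ij} / (s_i · s_j):
  r[A,A] = 1 (diagonal).
  r[A,B] = 3.05 / (1.5166 · 2.6077) = 3.05 / 3.9547 = 0.7712
  r[A,C] = -1.15 / (1.5166 · 1.0954) = -1.15 / 1.6613 = -0.6922
  r[B,B] = 1 (diagonal).
  r[B,C] = -1.65 / (2.6077 · 1.0954) = -1.65 / 2.8566 = -0.5776
  r[C,C] = 1 (diagonal).

R is symmetric with unit diagonal. Assembling:

R = [[1, 0.7712, -0.6922],
 [0.7712, 1, -0.5776],
 [-0.6922, -0.5776, 1]]


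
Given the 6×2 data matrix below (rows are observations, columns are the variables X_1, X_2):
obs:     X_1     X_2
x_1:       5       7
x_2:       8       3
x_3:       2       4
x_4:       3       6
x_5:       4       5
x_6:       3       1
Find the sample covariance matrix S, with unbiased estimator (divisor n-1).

Step 1 — column means:
  mean(X_1) = (5 + 8 + 2 + 3 + 4 + 3) / 6 = 25/6 = 4.1667
  mean(X_2) = (7 + 3 + 4 + 6 + 5 + 1) / 6 = 26/6 = 4.3333

Step 2 — sample covariance S[i,j] = (1/(n-1)) · Σ_k (x_{k,i} - mean_i) · (x_{k,j} - mean_j), with n-1 = 5.
  S[X_1,X_1] = ((0.8333)·(0.8333) + (3.8333)·(3.8333) + (-2.1667)·(-2.1667) + (-1.1667)·(-1.1667) + (-0.1667)·(-0.1667) + (-1.1667)·(-1.1667)) / 5 = 22.8333/5 = 4.5667
  S[X_1,X_2] = ((0.8333)·(2.6667) + (3.8333)·(-1.3333) + (-2.1667)·(-0.3333) + (-1.1667)·(1.6667) + (-0.1667)·(0.6667) + (-1.1667)·(-3.3333)) / 5 = -0.3333/5 = -0.0667
  S[X_2,X_2] = ((2.6667)·(2.6667) + (-1.3333)·(-1.3333) + (-0.3333)·(-0.3333) + (1.6667)·(1.6667) + (0.6667)·(0.6667) + (-3.3333)·(-3.3333)) / 5 = 23.3333/5 = 4.6667

S is symmetric (S[j,i] = S[i,j]). Assembling:

S = [[4.5667, -0.0667],
 [-0.0667, 4.6667]]


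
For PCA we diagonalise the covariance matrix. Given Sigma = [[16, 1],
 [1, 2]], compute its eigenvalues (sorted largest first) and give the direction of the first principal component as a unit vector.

Step 1 — characteristic polynomial of 2×2 Sigma:
  det(Sigma - λI) = λ² - trace · λ + det = 0.
  trace = 16 + 2 = 18, det = 16·2 - (1)² = 31.
Step 2 — discriminant:
  Δ = trace² - 4·det = 324 - 124 = 200.
Step 3 — eigenvalues:
  λ = (trace ± √Δ)/2 = (18 ± 14.1421)/2,
  λ_1 = 16.0711,  λ_2 = 1.9289.

Step 4 — unit eigenvector for λ_1: solve (Sigma - λ_1 I)v = 0. First row:
  (16 - 16.0711)·v_x + (1)·v_y = 0, i.e. (-0.0711)·v_x + (1)·v_y = 0,
  so v ∝ (b, λ_1 - a) = (1, 0.0711) = u.
  ||u|| = √((1)² + (0.0711)²) = √(1.0051) ≈ 1.0025,
  v_1 = u/||u|| ≈ (0.9975, 0.0709) (||v_1|| = 1).

λ_1 = 16.0711,  λ_2 = 1.9289;  v_1 ≈ (0.9975, 0.0709)


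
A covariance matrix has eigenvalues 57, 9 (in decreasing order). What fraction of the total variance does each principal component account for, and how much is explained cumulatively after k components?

Step 1 — total variance = trace(Sigma) = Σ λ_i = 57 + 9 = 66.

Step 2 — fraction explained by component i = λ_i / Σ λ:
  PC1: 57/66 = 0.8636
  PC2: 9/66 = 0.1364

Step 3 — cumulative fraction after k components = (λ_1 + ... + λ_k) / Σ λ:
  k = 1: 57/66 = 0.8636
  k = 2: (57 + 9)/66 = 66/66 = 1

Summary (fraction, with percent):

explained: PC1 0.8636 (86.36%), PC2 0.1364 (13.64%);  cumulative: 0.8636, 1


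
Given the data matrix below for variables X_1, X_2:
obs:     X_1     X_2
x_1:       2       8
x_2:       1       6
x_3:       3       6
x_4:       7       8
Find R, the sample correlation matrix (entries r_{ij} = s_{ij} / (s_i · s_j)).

Step 1 — column means:
  mean(X_1) = (2 + 1 + 3 + 7) / 4 = 13/4 = 3.25
  mean(X_2) = (8 + 6 + 6 + 8) / 4 = 28/4 = 7

Step 2 — sample variances and covariances s[i,j] = (1/(n-1)) · Σ_k (x_{k,i} - mean_i) · (x_{k,j} - mean_j), with n-1 = 3:
  s[X_1,X_1] = ((-1.25)·(-1.25) + (-2.25)·(-2.25) + (-0.25)·(-0.25) + (3.75)·(3.75)) / 3 = 20.75/3 = 6.9167
  s[X_1,X_2] = ((-1.25)·(1) + (-2.25)·(-1) + (-0.25)·(-1) + (3.75)·(1)) / 3 = 5/3 = 1.6667
  s[X_2,X_2] = ((1)·(1) + (-1)·(-1) + (-1)·(-1) + (1)·(1)) / 3 = 4/3 = 1.3333
  Sample standard deviations s_i = √(s[i,i]):
  s(X_1) = √(6.9167) = 2.63
  s(X_2) = √(1.3333) = 1.1547

Step 3 — r_{ij} = s_{ij} / (s_i · s_j):
  r[X_1,X_1] = 1 (diagonal).
  r[X_1,X_2] = 1.6667 / (2.63 · 1.1547) = 1.6667 / 3.0368 = 0.5488
  r[X_2,X_2] = 1 (diagonal).

R is symmetric with unit diagonal. Assembling:

R = [[1, 0.5488],
 [0.5488, 1]]


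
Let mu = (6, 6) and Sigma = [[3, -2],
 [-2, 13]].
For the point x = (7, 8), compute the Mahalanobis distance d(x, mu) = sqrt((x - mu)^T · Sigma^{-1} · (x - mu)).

Step 1 — centre the observation: (x - mu) = (1, 2).

Step 2 — invert Sigma. det(Sigma) = 3·13 - (-2)² = 35.
  Sigma^{-1} = (1/det) · [[d, -b], [-b, a]] = [[0.3714, 0.0571],
 [0.0571, 0.0857]].

Step 3 — form the quadratic (x - mu)^T · Sigma^{-1} · (x - mu):
  Sigma^{-1} · (x - mu) = (0.4857, 0.2286).
  (x - mu)^T · [Sigma^{-1} · (x - mu)] = (1)·(0.4857) + (2)·(0.2286) = 0.9429.

Step 4 — take square root: d = √(0.9429) ≈ 0.971.

d(x, mu) = √(0.9429) ≈ 0.971


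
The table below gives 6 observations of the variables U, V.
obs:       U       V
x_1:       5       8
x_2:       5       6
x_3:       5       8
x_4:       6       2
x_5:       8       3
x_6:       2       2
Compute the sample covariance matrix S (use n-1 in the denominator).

Step 1 — column means:
  mean(U) = (5 + 5 + 5 + 6 + 8 + 2) / 6 = 31/6 = 5.1667
  mean(V) = (8 + 6 + 8 + 2 + 3 + 2) / 6 = 29/6 = 4.8333

Step 2 — sample covariance S[i,j] = (1/(n-1)) · Σ_k (x_{k,i} - mean_i) · (x_{k,j} - mean_j), with n-1 = 5.
  S[U,U] = ((-0.1667)·(-0.1667) + (-0.1667)·(-0.1667) + (-0.1667)·(-0.1667) + (0.8333)·(0.8333) + (2.8333)·(2.8333) + (-3.1667)·(-3.1667)) / 5 = 18.8333/5 = 3.7667
  S[U,V] = ((-0.1667)·(3.1667) + (-0.1667)·(1.1667) + (-0.1667)·(3.1667) + (0.8333)·(-2.8333) + (2.8333)·(-1.8333) + (-3.1667)·(-2.8333)) / 5 = 0.1667/5 = 0.0333
  S[V,V] = ((3.1667)·(3.1667) + (1.1667)·(1.1667) + (3.1667)·(3.1667) + (-2.8333)·(-2.8333) + (-1.8333)·(-1.8333) + (-2.8333)·(-2.8333)) / 5 = 40.8333/5 = 8.1667

S is symmetric (S[j,i] = S[i,j]). Assembling:

S = [[3.7667, 0.0333],
 [0.0333, 8.1667]]


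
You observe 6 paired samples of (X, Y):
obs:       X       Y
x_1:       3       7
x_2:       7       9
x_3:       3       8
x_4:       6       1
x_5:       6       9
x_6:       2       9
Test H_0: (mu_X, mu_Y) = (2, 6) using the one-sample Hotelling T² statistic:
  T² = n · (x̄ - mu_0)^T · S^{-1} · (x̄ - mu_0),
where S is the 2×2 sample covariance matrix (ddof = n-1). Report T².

Step 1 — sample mean vector:
  mean(X) = (3 + 7 + 3 + 6 + 6 + 2) / 6 = 27/6 = 4.5
  mean(Y) = (7 + 9 + 8 + 1 + 9 + 9) / 6 = 43/6 = 7.1667
  x̄ = (4.5, 7.1667),  deviation x̄ - mu_0 = (4.5, 7.1667) - (2, 6) = (2.5, 1.1667).

Step 2 — sample covariance matrix, S[i,j] = (1/(n-1)) · Σ_k (x_{k,i} - mean_i) · (x_{k,j} - mean_j), divisor n-1 = 5:
  S[X,X] = ((-1.5)·(-1.5) + (2.5)·(2.5) + (-1.5)·(-1.5) + (1.5)·(1.5) + (1.5)·(1.5) + (-2.5)·(-2.5)) / 5 = 21.5/5 = 4.3
  S[X,Y] = ((-1.5)·(-0.1667) + (2.5)·(1.8333) + (-1.5)·(0.8333) + (1.5)·(-6.1667) + (1.5)·(1.8333) + (-2.5)·(1.8333)) / 5 = -7.5/5 = -1.5
  S[Y,Y] = ((-0.1667)·(-0.1667) + (1.8333)·(1.8333) + (0.8333)·(0.8333) + (-6.1667)·(-6.1667) + (1.8333)·(1.8333) + (1.8333)·(1.8333)) / 5 = 48.8333/5 = 9.7667
  S = [[4.3, -1.5],
 [-1.5, 9.7667]].

Step 3 — invert S. det(S) = 4.3·9.7667 - (-1.5)² = 39.7467.
  S^{-1} = (1/det) · [[d, -b], [-b, a]] = [[0.2457, 0.0377],
 [0.0377, 0.1082]].

Step 4 — quadratic form (x̄ - mu_0)^T · S^{-1} · (x̄ - mu_0):
  S^{-1} · (x̄ - mu_0) = (0.6583, 0.2206),
  (x̄ - mu_0)^T · [...] = (2.5)·(0.6583) + (1.1667)·(0.2206) = 1.9032.

Step 5 — scale by n: T² = 6 · 1.9032 = 11.419.

T² ≈ 11.419


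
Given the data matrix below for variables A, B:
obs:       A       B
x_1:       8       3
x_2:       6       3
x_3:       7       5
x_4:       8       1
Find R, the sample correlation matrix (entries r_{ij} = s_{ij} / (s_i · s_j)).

Step 1 — column means:
  mean(A) = (8 + 6 + 7 + 8) / 4 = 29/4 = 7.25
  mean(B) = (3 + 3 + 5 + 1) / 4 = 12/4 = 3

Step 2 — sample variances and covariances s[i,j] = (1/(n-1)) · Σ_k (x_{k,i} - mean_i) · (x_{k,j} - mean_j), with n-1 = 3:
  s[A,A] = ((0.75)·(0.75) + (-1.25)·(-1.25) + (-0.25)·(-0.25) + (0.75)·(0.75)) / 3 = 2.75/3 = 0.9167
  s[A,B] = ((0.75)·(0) + (-1.25)·(0) + (-0.25)·(2) + (0.75)·(-2)) / 3 = -2/3 = -0.6667
  s[B,B] = ((0)·(0) + (0)·(0) + (2)·(2) + (-2)·(-2)) / 3 = 8/3 = 2.6667
  Sample standard deviations s_i = √(s[i,i]):
  s(A) = √(0.9167) = 0.9574
  s(B) = √(2.6667) = 1.633

Step 3 — r_{ij} = s_{ij} / (s_i · s_j):
  r[A,A] = 1 (diagonal).
  r[A,B] = -0.6667 / (0.9574 · 1.633) = -0.6667 / 1.5635 = -0.4264
  r[B,B] = 1 (diagonal).

R is symmetric with unit diagonal. Assembling:

R = [[1, -0.4264],
 [-0.4264, 1]]


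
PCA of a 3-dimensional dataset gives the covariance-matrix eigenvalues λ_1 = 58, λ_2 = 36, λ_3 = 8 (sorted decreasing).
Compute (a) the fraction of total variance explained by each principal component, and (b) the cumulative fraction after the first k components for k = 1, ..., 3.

Step 1 — total variance = trace(Sigma) = Σ λ_i = 58 + 36 + 8 = 102.

Step 2 — fraction explained by component i = λ_i / Σ λ:
  PC1: 58/102 = 0.5686
  PC2: 36/102 = 0.3529
  PC3: 8/102 = 0.0784

Step 3 — cumulative fraction after k components = (λ_1 + ... + λ_k) / Σ λ:
  k = 1: 58/102 = 0.5686
  k = 2: (58 + 36)/102 = 94/102 = 0.9216
  k = 3: (58 + 36 + 8)/102 = 102/102 = 1

Summary (fraction, with percent):

explained: PC1 0.5686 (56.86%), PC2 0.3529 (35.29%), PC3 0.0784 (7.84%);  cumulative: 0.5686, 0.9216, 1


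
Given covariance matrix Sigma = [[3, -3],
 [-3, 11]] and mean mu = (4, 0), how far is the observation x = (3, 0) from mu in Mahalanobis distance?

Step 1 — centre the observation: (x - mu) = (-1, 0).

Step 2 — invert Sigma. det(Sigma) = 3·11 - (-3)² = 24.
  Sigma^{-1} = (1/det) · [[d, -b], [-b, a]] = [[0.4583, 0.125],
 [0.125, 0.125]].

Step 3 — form the quadratic (x - mu)^T · Sigma^{-1} · (x - mu):
  Sigma^{-1} · (x - mu) = (-0.4583, -0.125).
  (x - mu)^T · [Sigma^{-1} · (x - mu)] = (-1)·(-0.4583) + (0)·(-0.125) = 0.4583.

Step 4 — take square root: d = √(0.4583) ≈ 0.677.

d(x, mu) = √(0.4583) ≈ 0.677


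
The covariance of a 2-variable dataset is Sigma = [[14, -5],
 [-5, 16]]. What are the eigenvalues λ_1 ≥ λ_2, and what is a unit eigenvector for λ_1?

Step 1 — characteristic polynomial of 2×2 Sigma:
  det(Sigma - λI) = λ² - trace · λ + det = 0.
  trace = 14 + 16 = 30, det = 14·16 - (-5)² = 199.
Step 2 — discriminant:
  Δ = trace² - 4·det = 900 - 796 = 104.
Step 3 — eigenvalues:
  λ = (trace ± √Δ)/2 = (30 ± 10.198)/2,
  λ_1 = 20.099,  λ_2 = 9.901.

Step 4 — unit eigenvector for λ_1: solve (Sigma - λ_1 I)v = 0. First row:
  (14 - 20.099)·v_x + (-5)·v_y = 0, i.e. (-6.099)·v_x + (-5)·v_y = 0,
  so v ∝ (b, λ_1 - a) = (-5, 6.099); multiply by -1 so the first entry is positive: u = (5, -6.099).
  ||u|| = √((5)² + (-6.099)²) = √(62.198) ≈ 7.8866,
  v_1 = u/||u|| ≈ (0.634, -0.7733) (||v_1|| = 1).

λ_1 = 20.099,  λ_2 = 9.901;  v_1 ≈ (0.634, -0.7733)


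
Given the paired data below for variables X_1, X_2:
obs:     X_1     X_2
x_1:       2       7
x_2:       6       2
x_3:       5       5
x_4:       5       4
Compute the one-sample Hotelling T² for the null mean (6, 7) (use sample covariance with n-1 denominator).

Step 1 — sample mean vector:
  mean(X_1) = (2 + 6 + 5 + 5) / 4 = 18/4 = 4.5
  mean(X_2) = (7 + 2 + 5 + 4) / 4 = 18/4 = 4.5
  x̄ = (4.5, 4.5),  deviation x̄ - mu_0 = (4.5, 4.5) - (6, 7) = (-1.5, -2.5).

Step 2 — sample covariance matrix, S[i,j] = (1/(n-1)) · Σ_k (x_{k,i} - mean_i) · (x_{k,j} - mean_j), divisor n-1 = 3:
  S[X_1,X_1] = ((-2.5)·(-2.5) + (1.5)·(1.5) + (0.5)·(0.5) + (0.5)·(0.5)) / 3 = 9/3 = 3
  S[X_1,X_2] = ((-2.5)·(2.5) + (1.5)·(-2.5) + (0.5)·(0.5) + (0.5)·(-0.5)) / 3 = -10/3 = -3.3333
  S[X_2,X_2] = ((2.5)·(2.5) + (-2.5)·(-2.5) + (0.5)·(0.5) + (-0.5)·(-0.5)) / 3 = 13/3 = 4.3333
  S = [[3, -3.3333],
 [-3.3333, 4.3333]].

Step 3 — invert S. det(S) = 3·4.3333 - (-3.3333)² = 1.8889.
  S^{-1} = (1/det) · [[d, -b], [-b, a]] = [[2.2941, 1.7647],
 [1.7647, 1.5882]].

Step 4 — quadratic form (x̄ - mu_0)^T · S^{-1} · (x̄ - mu_0):
  S^{-1} · (x̄ - mu_0) = (-7.8529, -6.6176),
  (x̄ - mu_0)^T · [...] = (-1.5)·(-7.8529) + (-2.5)·(-6.6176) = 28.3235.

Step 5 — scale by n: T² = 4 · 28.3235 = 113.2941.

T² ≈ 113.2941


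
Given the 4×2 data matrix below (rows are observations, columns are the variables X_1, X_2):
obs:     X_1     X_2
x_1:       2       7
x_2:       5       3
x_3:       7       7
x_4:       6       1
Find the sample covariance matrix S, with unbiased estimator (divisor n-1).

Step 1 — column means:
  mean(X_1) = (2 + 5 + 7 + 6) / 4 = 20/4 = 5
  mean(X_2) = (7 + 3 + 7 + 1) / 4 = 18/4 = 4.5

Step 2 — sample covariance S[i,j] = (1/(n-1)) · Σ_k (x_{k,i} - mean_i) · (x_{k,j} - mean_j), with n-1 = 3.
  S[X_1,X_1] = ((-3)·(-3) + (0)·(0) + (2)·(2) + (1)·(1)) / 3 = 14/3 = 4.6667
  S[X_1,X_2] = ((-3)·(2.5) + (0)·(-1.5) + (2)·(2.5) + (1)·(-3.5)) / 3 = -6/3 = -2
  S[X_2,X_2] = ((2.5)·(2.5) + (-1.5)·(-1.5) + (2.5)·(2.5) + (-3.5)·(-3.5)) / 3 = 27/3 = 9

S is symmetric (S[j,i] = S[i,j]). Assembling:

S = [[4.6667, -2],
 [-2, 9]]


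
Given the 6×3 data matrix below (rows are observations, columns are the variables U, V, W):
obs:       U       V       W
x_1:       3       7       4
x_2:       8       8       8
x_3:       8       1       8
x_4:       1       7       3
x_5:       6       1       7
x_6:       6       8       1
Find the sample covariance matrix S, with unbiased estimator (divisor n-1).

Step 1 — column means:
  mean(U) = (3 + 8 + 8 + 1 + 6 + 6) / 6 = 32/6 = 5.3333
  mean(V) = (7 + 8 + 1 + 7 + 1 + 8) / 6 = 32/6 = 5.3333
  mean(W) = (4 + 8 + 8 + 3 + 7 + 1) / 6 = 31/6 = 5.1667

Step 2 — sample covariance S[i,j] = (1/(n-1)) · Σ_k (x_{k,i} - mean_i) · (x_{k,j} - mean_j), with n-1 = 5.
  S[U,U] = ((-2.3333)·(-2.3333) + (2.6667)·(2.6667) + (2.6667)·(2.6667) + (-4.3333)·(-4.3333) + (0.6667)·(0.6667) + (0.6667)·(0.6667)) / 5 = 39.3333/5 = 7.8667
  S[U,V] = ((-2.3333)·(1.6667) + (2.6667)·(2.6667) + (2.6667)·(-4.3333) + (-4.3333)·(1.6667) + (0.6667)·(-4.3333) + (0.6667)·(2.6667)) / 5 = -16.6667/5 = -3.3333
  S[U,W] = ((-2.3333)·(-1.1667) + (2.6667)·(2.8333) + (2.6667)·(2.8333) + (-4.3333)·(-2.1667) + (0.6667)·(1.8333) + (0.6667)·(-4.1667)) / 5 = 25.6667/5 = 5.1333
  S[V,V] = ((1.6667)·(1.6667) + (2.6667)·(2.6667) + (-4.3333)·(-4.3333) + (1.6667)·(1.6667) + (-4.3333)·(-4.3333) + (2.6667)·(2.6667)) / 5 = 57.3333/5 = 11.4667
  S[V,W] = ((1.6667)·(-1.1667) + (2.6667)·(2.8333) + (-4.3333)·(2.8333) + (1.6667)·(-2.1667) + (-4.3333)·(1.8333) + (2.6667)·(-4.1667)) / 5 = -29.3333/5 = -5.8667
  S[W,W] = ((-1.1667)·(-1.1667) + (2.8333)·(2.8333) + (2.8333)·(2.8333) + (-2.1667)·(-2.1667) + (1.8333)·(1.8333) + (-4.1667)·(-4.1667)) / 5 = 42.8333/5 = 8.5667

S is symmetric (S[j,i] = S[i,j]). Assembling:

S = [[7.8667, -3.3333, 5.1333],
 [-3.3333, 11.4667, -5.8667],
 [5.1333, -5.8667, 8.5667]]


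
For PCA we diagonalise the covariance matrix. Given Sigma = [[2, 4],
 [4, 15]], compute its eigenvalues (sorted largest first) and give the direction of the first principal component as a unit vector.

Step 1 — characteristic polynomial of 2×2 Sigma:
  det(Sigma - λI) = λ² - trace · λ + det = 0.
  trace = 2 + 15 = 17, det = 2·15 - (4)² = 14.
Step 2 — discriminant:
  Δ = trace² - 4·det = 289 - 56 = 233.
Step 3 — eigenvalues:
  λ = (trace ± √Δ)/2 = (17 ± 15.2643)/2,
  λ_1 = 16.1322,  λ_2 = 0.8678.

Step 4 — unit eigenvector for λ_1: solve (Sigma - λ_1 I)v = 0. First row:
  (2 - 16.1322)·v_x + (4)·v_y = 0, i.e. (-14.1322)·v_x + (4)·v_y = 0,
  so v ∝ (b, λ_1 - a) = (4, 14.1322) = u.
  ||u|| = √((4)² + (14.1322)²) = √(215.7182) ≈ 14.6873,
  v_1 = u/||u|| ≈ (0.2723, 0.9622) (||v_1|| = 1).

λ_1 = 16.1322,  λ_2 = 0.8678;  v_1 ≈ (0.2723, 0.9622)


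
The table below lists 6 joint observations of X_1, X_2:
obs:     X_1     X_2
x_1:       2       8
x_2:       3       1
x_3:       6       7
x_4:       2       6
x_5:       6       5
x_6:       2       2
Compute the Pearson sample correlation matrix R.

Step 1 — column means:
  mean(X_1) = (2 + 3 + 6 + 2 + 6 + 2) / 6 = 21/6 = 3.5
  mean(X_2) = (8 + 1 + 7 + 6 + 5 + 2) / 6 = 29/6 = 4.8333

Step 2 — sample variances and covariances s[i,j] = (1/(n-1)) · Σ_k (x_{k,i} - mean_i) · (x_{k,j} - mean_j), with n-1 = 5:
  s[X_1,X_1] = ((-1.5)·(-1.5) + (-0.5)·(-0.5) + (2.5)·(2.5) + (-1.5)·(-1.5) + (2.5)·(2.5) + (-1.5)·(-1.5)) / 5 = 19.5/5 = 3.9
  s[X_1,X_2] = ((-1.5)·(3.1667) + (-0.5)·(-3.8333) + (2.5)·(2.1667) + (-1.5)·(1.1667) + (2.5)·(0.1667) + (-1.5)·(-2.8333)) / 5 = 5.5/5 = 1.1
  s[X_2,X_2] = ((3.1667)·(3.1667) + (-3.8333)·(-3.8333) + (2.1667)·(2.1667) + (1.1667)·(1.1667) + (0.1667)·(0.1667) + (-2.8333)·(-2.8333)) / 5 = 38.8333/5 = 7.7667
  Sample standard deviations s_i = √(s[i,i]):
  s(X_1) = √(3.9) = 1.9748
  s(X_2) = √(7.7667) = 2.7869

Step 3 — r_{ij} = s_{ij} / (s_i · s_j):
  r[X_1,X_1] = 1 (diagonal).
  r[X_1,X_2] = 1.1 / (1.9748 · 2.7869) = 1.1 / 5.5036 = 0.1999
  r[X_2,X_2] = 1 (diagonal).

R is symmetric with unit diagonal. Assembling:

R = [[1, 0.1999],
 [0.1999, 1]]
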